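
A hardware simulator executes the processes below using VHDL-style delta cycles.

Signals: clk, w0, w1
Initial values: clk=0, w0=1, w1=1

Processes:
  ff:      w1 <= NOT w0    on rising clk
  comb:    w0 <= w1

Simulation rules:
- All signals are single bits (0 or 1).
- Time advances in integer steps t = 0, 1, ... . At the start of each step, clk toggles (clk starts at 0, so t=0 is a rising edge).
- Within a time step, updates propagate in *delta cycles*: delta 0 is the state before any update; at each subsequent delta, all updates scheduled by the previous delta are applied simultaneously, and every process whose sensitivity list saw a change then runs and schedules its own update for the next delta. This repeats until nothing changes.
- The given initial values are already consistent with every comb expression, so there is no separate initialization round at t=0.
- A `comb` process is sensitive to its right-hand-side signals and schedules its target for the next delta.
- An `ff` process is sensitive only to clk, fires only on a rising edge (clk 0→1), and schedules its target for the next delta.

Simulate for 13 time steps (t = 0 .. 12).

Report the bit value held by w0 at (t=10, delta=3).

1

t0.Δ0 clk=0 w0=1 w1=1
t0.Δ1 clk=1 w0=1 w1=1
t0.Δ2 clk=1 w0=1 w1=0
t0.Δ3 clk=1 w0=0 w1=0
t1.Δ0 clk=1 w0=0 w1=0
t1.Δ1 clk=0 w0=0 w1=0
t2.Δ0 clk=0 w0=0 w1=0
t2.Δ1 clk=1 w0=0 w1=0
t2.Δ2 clk=1 w0=0 w1=1
t2.Δ3 clk=1 w0=1 w1=1
t3.Δ0 clk=1 w0=1 w1=1
t3.Δ1 clk=0 w0=1 w1=1
t4.Δ0 clk=0 w0=1 w1=1
t4.Δ1 clk=1 w0=1 w1=1
t4.Δ2 clk=1 w0=1 w1=0
t4.Δ3 clk=1 w0=0 w1=0
t5.Δ0 clk=1 w0=0 w1=0
t5.Δ1 clk=0 w0=0 w1=0
t6.Δ0 clk=0 w0=0 w1=0
t6.Δ1 clk=1 w0=0 w1=0
t6.Δ2 clk=1 w0=0 w1=1
t6.Δ3 clk=1 w0=1 w1=1
t7.Δ0 clk=1 w0=1 w1=1
t7.Δ1 clk=0 w0=1 w1=1
t8.Δ0 clk=0 w0=1 w1=1
t8.Δ1 clk=1 w0=1 w1=1
t8.Δ2 clk=1 w0=1 w1=0
t8.Δ3 clk=1 w0=0 w1=0
t9.Δ0 clk=1 w0=0 w1=0
t9.Δ1 clk=0 w0=0 w1=0
t10.Δ0 clk=0 w0=0 w1=0
t10.Δ1 clk=1 w0=0 w1=0
t10.Δ2 clk=1 w0=0 w1=1
t10.Δ3 clk=1 w0=1 w1=1
t11.Δ0 clk=1 w0=1 w1=1
t11.Δ1 clk=0 w0=1 w1=1
t12.Δ0 clk=0 w0=1 w1=1
t12.Δ1 clk=1 w0=1 w1=1
t12.Δ2 clk=1 w0=1 w1=0
t12.Δ3 clk=1 w0=0 w1=0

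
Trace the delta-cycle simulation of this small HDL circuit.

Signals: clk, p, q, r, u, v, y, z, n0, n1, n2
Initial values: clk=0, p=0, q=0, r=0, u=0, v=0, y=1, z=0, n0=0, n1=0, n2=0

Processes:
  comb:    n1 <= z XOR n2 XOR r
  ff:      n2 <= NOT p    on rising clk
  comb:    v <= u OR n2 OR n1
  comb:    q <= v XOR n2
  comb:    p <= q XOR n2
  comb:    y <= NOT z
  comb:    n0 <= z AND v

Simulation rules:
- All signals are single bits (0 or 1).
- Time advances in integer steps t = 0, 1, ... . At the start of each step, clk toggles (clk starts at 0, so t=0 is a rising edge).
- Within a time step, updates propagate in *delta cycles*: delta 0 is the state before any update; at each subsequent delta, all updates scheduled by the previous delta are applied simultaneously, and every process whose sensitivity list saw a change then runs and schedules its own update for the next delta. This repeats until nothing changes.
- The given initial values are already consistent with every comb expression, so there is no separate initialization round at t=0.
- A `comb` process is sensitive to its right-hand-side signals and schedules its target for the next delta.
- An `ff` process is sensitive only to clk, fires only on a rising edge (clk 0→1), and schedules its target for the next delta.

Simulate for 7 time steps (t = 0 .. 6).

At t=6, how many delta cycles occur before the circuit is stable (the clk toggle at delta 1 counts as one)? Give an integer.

6

t=0 Δ0: n1=0 z=0 clk=0 y=1 v=0 n0=0 p=0 u=0 r=0 q=0 n2=0
  Δ1: clk:0→1
  Δ2: n2:0→1
  Δ3: n1:0→1, v:0→1, p:0→1, q:0→1
  Δ4: p:1→0, q:1→0
  Δ5: p:0→1
  (5Δ to stable)
t=1 Δ0: n1=1 z=0 clk=1 y=1 v=1 n0=0 p=1 u=0 r=0 q=0 n2=1
  Δ1: clk:1→0
  (1Δ to stable)
t=2 Δ0: n1=1 z=0 clk=0 y=1 v=1 n0=0 p=1 u=0 r=0 q=0 n2=1
  Δ1: clk:0→1
  Δ2: n2:1→0
  Δ3: n1:1→0, p:1→0, q:0→1
  Δ4: v:1→0, p:0→1
  Δ5: q:1→0
  Δ6: p:1→0
  (6Δ to stable)
t=3 Δ0: n1=0 z=0 clk=1 y=1 v=0 n0=0 p=0 u=0 r=0 q=0 n2=0
  Δ1: clk:1→0
  (1Δ to stable)
t=4 Δ0: n1=0 z=0 clk=0 y=1 v=0 n0=0 p=0 u=0 r=0 q=0 n2=0
  Δ1: clk:0→1
  Δ2: n2:0→1
  Δ3: n1:0→1, v:0→1, p:0→1, q:0→1
  Δ4: p:1→0, q:1→0
  Δ5: p:0→1
  (5Δ to stable)
t=5 Δ0: n1=1 z=0 clk=1 y=1 v=1 n0=0 p=1 u=0 r=0 q=0 n2=1
  Δ1: clk:1→0
  (1Δ to stable)
t=6 Δ0: n1=1 z=0 clk=0 y=1 v=1 n0=0 p=1 u=0 r=0 q=0 n2=1
  Δ1: clk:0→1
  Δ2: n2:1→0
  Δ3: n1:1→0, p:1→0, q:0→1
  Δ4: v:1→0, p:0→1
  Δ5: q:1→0
  Δ6: p:1→0
  (6Δ to stable)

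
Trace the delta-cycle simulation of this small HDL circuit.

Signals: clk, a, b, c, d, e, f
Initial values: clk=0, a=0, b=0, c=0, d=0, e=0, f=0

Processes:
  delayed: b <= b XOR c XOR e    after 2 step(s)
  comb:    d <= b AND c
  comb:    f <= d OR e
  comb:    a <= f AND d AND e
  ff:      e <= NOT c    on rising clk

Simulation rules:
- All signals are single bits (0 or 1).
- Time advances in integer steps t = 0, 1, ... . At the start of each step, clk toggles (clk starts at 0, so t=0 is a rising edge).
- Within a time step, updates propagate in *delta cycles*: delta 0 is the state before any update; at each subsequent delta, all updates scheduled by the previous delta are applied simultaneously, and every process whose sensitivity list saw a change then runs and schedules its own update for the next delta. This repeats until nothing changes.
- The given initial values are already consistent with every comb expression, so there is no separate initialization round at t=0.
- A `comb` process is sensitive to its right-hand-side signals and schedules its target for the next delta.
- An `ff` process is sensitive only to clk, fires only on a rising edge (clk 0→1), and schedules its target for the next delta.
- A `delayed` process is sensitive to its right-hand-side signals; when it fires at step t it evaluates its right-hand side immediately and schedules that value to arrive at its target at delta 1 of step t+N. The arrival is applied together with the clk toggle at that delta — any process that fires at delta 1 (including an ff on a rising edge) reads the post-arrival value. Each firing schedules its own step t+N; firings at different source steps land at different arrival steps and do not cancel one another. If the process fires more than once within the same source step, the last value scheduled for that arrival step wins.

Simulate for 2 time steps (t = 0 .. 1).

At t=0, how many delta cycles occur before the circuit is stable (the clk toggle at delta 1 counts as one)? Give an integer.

t=0 Δ0: d=0 clk=0 a=0 c=0 f=0 e=0 b=0
  Δ1: clk:0→1
  Δ2: e:0→1
  Δ3: f:0→1
  (3Δ to stable)
t=1 Δ0: d=0 clk=1 a=0 c=0 f=1 e=1 b=0
  Δ1: clk:1→0
  (1Δ to stable)

3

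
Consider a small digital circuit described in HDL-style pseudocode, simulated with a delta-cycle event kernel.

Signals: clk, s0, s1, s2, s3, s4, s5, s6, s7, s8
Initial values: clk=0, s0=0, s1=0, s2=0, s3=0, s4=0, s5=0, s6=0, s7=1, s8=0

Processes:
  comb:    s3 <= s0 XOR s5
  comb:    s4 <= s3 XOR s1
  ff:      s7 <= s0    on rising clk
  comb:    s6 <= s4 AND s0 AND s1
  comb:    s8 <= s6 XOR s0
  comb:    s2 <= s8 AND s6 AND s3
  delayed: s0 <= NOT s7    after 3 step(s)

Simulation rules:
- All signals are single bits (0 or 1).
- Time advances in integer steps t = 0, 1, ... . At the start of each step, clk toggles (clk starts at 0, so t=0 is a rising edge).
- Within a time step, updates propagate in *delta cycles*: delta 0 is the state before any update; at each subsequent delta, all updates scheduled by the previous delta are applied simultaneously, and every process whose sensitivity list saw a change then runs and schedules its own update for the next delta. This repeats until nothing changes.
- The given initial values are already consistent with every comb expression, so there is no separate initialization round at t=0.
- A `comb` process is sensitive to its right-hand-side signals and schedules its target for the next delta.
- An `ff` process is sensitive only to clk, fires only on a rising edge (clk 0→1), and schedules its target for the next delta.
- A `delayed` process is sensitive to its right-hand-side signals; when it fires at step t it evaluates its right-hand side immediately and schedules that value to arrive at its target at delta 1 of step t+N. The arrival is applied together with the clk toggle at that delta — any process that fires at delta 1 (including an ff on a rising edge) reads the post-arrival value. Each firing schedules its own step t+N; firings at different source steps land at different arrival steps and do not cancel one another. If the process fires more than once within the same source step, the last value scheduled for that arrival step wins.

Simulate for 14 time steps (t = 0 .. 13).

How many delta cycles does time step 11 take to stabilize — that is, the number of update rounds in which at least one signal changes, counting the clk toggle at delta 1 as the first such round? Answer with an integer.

t=0 Δ0: s2=0 s3=0 s6=0 s8=0 s1=0 clk=0 s4=0 s0=0 s7=1 s5=0
  Δ1: clk:0→1
  Δ2: s7:1→0
  (2Δ to stable)
t=1 Δ0: s2=0 s3=0 s6=0 s8=0 s1=0 clk=1 s4=0 s0=0 s7=0 s5=0
  Δ1: clk:1→0
  (1Δ to stable)
t=2 Δ0: s2=0 s3=0 s6=0 s8=0 s1=0 clk=0 s4=0 s0=0 s7=0 s5=0
  Δ1: clk:0→1
  (1Δ to stable)
t=3 Δ0: s2=0 s3=0 s6=0 s8=0 s1=0 clk=1 s4=0 s0=0 s7=0 s5=0
  Δ1: clk:1→0, s0:0→1
  Δ2: s3:0→1, s8:0→1
  Δ3: s4:0→1
  (3Δ to stable)
t=4 Δ0: s2=0 s3=1 s6=0 s8=1 s1=0 clk=0 s4=1 s0=1 s7=0 s5=0
  Δ1: clk:0→1
  Δ2: s7:0→1
  (2Δ to stable)
t=5 Δ0: s2=0 s3=1 s6=0 s8=1 s1=0 clk=1 s4=1 s0=1 s7=1 s5=0
  Δ1: clk:1→0
  (1Δ to stable)
t=6 Δ0: s2=0 s3=1 s6=0 s8=1 s1=0 clk=0 s4=1 s0=1 s7=1 s5=0
  Δ1: clk:0→1
  (1Δ to stable)
t=7 Δ0: s2=0 s3=1 s6=0 s8=1 s1=0 clk=1 s4=1 s0=1 s7=1 s5=0
  Δ1: clk:1→0, s0:1→0
  Δ2: s3:1→0, s8:1→0
  Δ3: s4:1→0
  (3Δ to stable)
t=8 Δ0: s2=0 s3=0 s6=0 s8=0 s1=0 clk=0 s4=0 s0=0 s7=1 s5=0
  Δ1: clk:0→1
  Δ2: s7:1→0
  (2Δ to stable)
t=9 Δ0: s2=0 s3=0 s6=0 s8=0 s1=0 clk=1 s4=0 s0=0 s7=0 s5=0
  Δ1: clk:1→0
  (1Δ to stable)
t=10 Δ0: s2=0 s3=0 s6=0 s8=0 s1=0 clk=0 s4=0 s0=0 s7=0 s5=0
  Δ1: clk:0→1
  (1Δ to stable)
t=11 Δ0: s2=0 s3=0 s6=0 s8=0 s1=0 clk=1 s4=0 s0=0 s7=0 s5=0
  Δ1: clk:1→0, s0:0→1
  Δ2: s3:0→1, s8:0→1
  Δ3: s4:0→1
  (3Δ to stable)
t=12 Δ0: s2=0 s3=1 s6=0 s8=1 s1=0 clk=0 s4=1 s0=1 s7=0 s5=0
  Δ1: clk:0→1
  Δ2: s7:0→1
  (2Δ to stable)
t=13 Δ0: s2=0 s3=1 s6=0 s8=1 s1=0 clk=1 s4=1 s0=1 s7=1 s5=0
  Δ1: clk:1→0
  (1Δ to stable)

3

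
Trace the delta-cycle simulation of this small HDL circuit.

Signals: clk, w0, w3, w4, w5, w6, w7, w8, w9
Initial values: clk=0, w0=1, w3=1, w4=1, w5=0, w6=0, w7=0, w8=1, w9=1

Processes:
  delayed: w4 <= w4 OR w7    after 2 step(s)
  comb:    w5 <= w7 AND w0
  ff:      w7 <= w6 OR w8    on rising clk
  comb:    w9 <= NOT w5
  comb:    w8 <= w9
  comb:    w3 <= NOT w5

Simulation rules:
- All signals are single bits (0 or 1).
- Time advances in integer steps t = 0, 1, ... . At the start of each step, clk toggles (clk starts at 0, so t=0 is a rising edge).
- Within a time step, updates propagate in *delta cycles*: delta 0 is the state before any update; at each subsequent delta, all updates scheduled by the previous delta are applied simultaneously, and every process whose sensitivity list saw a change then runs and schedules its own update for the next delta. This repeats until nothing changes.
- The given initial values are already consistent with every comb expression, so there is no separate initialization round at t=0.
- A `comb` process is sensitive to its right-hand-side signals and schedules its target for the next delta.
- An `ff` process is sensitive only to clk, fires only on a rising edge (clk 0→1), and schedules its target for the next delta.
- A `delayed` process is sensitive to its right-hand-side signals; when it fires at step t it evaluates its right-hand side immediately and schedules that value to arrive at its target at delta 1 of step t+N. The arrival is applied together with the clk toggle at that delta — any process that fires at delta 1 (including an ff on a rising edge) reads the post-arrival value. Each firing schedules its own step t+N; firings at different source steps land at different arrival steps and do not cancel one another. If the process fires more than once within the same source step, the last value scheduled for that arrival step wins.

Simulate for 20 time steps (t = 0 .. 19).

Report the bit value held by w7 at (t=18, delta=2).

0

[bits: w0,w8,w4,w9,w7,w6,w5,clk,w3]
t=0: Δ0=111100001 Δ1=111100011 Δ2=111110011 Δ3=111110111 Δ4=111010110 Δ5=101010110 | 5Δ
t=1: Δ0=101010110 Δ1=101010100 | 1Δ
t=2: Δ0=101010100 Δ1=101010110 Δ2=101000110 Δ3=101000010 Δ4=101100011 Δ5=111100011 | 5Δ
t=3: Δ0=111100011 Δ1=111100001 | 1Δ
t=4: Δ0=111100001 Δ1=111100011 Δ2=111110011 Δ3=111110111 Δ4=111010110 Δ5=101010110 | 5Δ
t=5: Δ0=101010110 Δ1=101010100 | 1Δ
t=6: Δ0=101010100 Δ1=101010110 Δ2=101000110 Δ3=101000010 Δ4=101100011 Δ5=111100011 | 5Δ
t=7: Δ0=111100011 Δ1=111100001 | 1Δ
t=8: Δ0=111100001 Δ1=111100011 Δ2=111110011 Δ3=111110111 Δ4=111010110 Δ5=101010110 | 5Δ
t=9: Δ0=101010110 Δ1=101010100 | 1Δ
t=10: Δ0=101010100 Δ1=101010110 Δ2=101000110 Δ3=101000010 Δ4=101100011 Δ5=111100011 | 5Δ
t=11: Δ0=111100011 Δ1=111100001 | 1Δ
t=12: Δ0=111100001 Δ1=111100011 Δ2=111110011 Δ3=111110111 Δ4=111010110 Δ5=101010110 | 5Δ
t=13: Δ0=101010110 Δ1=101010100 | 1Δ
t=14: Δ0=101010100 Δ1=101010110 Δ2=101000110 Δ3=101000010 Δ4=101100011 Δ5=111100011 | 5Δ
t=15: Δ0=111100011 Δ1=111100001 | 1Δ
t=16: Δ0=111100001 Δ1=111100011 Δ2=111110011 Δ3=111110111 Δ4=111010110 Δ5=101010110 | 5Δ
t=17: Δ0=101010110 Δ1=101010100 | 1Δ
t=18: Δ0=101010100 Δ1=101010110 Δ2=101000110 Δ3=101000010 Δ4=101100011 Δ5=111100011 | 5Δ
t=19: Δ0=111100011 Δ1=111100001 | 1Δ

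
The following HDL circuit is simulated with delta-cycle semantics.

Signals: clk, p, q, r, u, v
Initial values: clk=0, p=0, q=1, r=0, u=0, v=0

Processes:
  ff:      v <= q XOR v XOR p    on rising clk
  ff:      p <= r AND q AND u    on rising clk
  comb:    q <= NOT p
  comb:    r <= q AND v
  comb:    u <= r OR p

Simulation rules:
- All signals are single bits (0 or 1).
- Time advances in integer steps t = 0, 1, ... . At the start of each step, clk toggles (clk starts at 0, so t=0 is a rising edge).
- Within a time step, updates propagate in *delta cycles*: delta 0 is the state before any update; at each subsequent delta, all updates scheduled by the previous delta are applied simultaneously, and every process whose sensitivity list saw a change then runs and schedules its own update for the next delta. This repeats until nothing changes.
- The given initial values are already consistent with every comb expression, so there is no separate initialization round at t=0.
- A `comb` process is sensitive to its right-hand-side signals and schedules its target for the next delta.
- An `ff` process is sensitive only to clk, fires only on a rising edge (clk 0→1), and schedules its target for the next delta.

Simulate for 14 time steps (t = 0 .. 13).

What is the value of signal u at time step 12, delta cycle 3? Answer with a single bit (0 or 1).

t=0 Δ0: p=0 r=0 u=0 v=0 q=1 clk=0
  Δ1: clk:0→1
  Δ2: v:0→1
  Δ3: r:0→1
  Δ4: u:0→1
  (4Δ to stable)
t=1 Δ0: p=0 r=1 u=1 v=1 q=1 clk=1
  Δ1: clk:1→0
  (1Δ to stable)
t=2 Δ0: p=0 r=1 u=1 v=1 q=1 clk=0
  Δ1: clk:0→1
  Δ2: p:0→1, v:1→0
  Δ3: r:1→0, q:1→0
  (3Δ to stable)
t=3 Δ0: p=1 r=0 u=1 v=0 q=0 clk=1
  Δ1: clk:1→0
  (1Δ to stable)
t=4 Δ0: p=1 r=0 u=1 v=0 q=0 clk=0
  Δ1: clk:0→1
  Δ2: p:1→0, v:0→1
  Δ3: u:1→0, q:0→1
  Δ4: r:0→1
  Δ5: u:0→1
  (5Δ to stable)
t=5 Δ0: p=0 r=1 u=1 v=1 q=1 clk=1
  Δ1: clk:1→0
  (1Δ to stable)
t=6 Δ0: p=0 r=1 u=1 v=1 q=1 clk=0
  Δ1: clk:0→1
  Δ2: p:0→1, v:1→0
  Δ3: r:1→0, q:1→0
  (3Δ to stable)
t=7 Δ0: p=1 r=0 u=1 v=0 q=0 clk=1
  Δ1: clk:1→0
  (1Δ to stable)
t=8 Δ0: p=1 r=0 u=1 v=0 q=0 clk=0
  Δ1: clk:0→1
  Δ2: p:1→0, v:0→1
  Δ3: u:1→0, q:0→1
  Δ4: r:0→1
  Δ5: u:0→1
  (5Δ to stable)
t=9 Δ0: p=0 r=1 u=1 v=1 q=1 clk=1
  Δ1: clk:1→0
  (1Δ to stable)
t=10 Δ0: p=0 r=1 u=1 v=1 q=1 clk=0
  Δ1: clk:0→1
  Δ2: p:0→1, v:1→0
  Δ3: r:1→0, q:1→0
  (3Δ to stable)
t=11 Δ0: p=1 r=0 u=1 v=0 q=0 clk=1
  Δ1: clk:1→0
  (1Δ to stable)
t=12 Δ0: p=1 r=0 u=1 v=0 q=0 clk=0
  Δ1: clk:0→1
  Δ2: p:1→0, v:0→1
  Δ3: u:1→0, q:0→1
  Δ4: r:0→1
  Δ5: u:0→1
  (5Δ to stable)
t=13 Δ0: p=0 r=1 u=1 v=1 q=1 clk=1
  Δ1: clk:1→0
  (1Δ to stable)

0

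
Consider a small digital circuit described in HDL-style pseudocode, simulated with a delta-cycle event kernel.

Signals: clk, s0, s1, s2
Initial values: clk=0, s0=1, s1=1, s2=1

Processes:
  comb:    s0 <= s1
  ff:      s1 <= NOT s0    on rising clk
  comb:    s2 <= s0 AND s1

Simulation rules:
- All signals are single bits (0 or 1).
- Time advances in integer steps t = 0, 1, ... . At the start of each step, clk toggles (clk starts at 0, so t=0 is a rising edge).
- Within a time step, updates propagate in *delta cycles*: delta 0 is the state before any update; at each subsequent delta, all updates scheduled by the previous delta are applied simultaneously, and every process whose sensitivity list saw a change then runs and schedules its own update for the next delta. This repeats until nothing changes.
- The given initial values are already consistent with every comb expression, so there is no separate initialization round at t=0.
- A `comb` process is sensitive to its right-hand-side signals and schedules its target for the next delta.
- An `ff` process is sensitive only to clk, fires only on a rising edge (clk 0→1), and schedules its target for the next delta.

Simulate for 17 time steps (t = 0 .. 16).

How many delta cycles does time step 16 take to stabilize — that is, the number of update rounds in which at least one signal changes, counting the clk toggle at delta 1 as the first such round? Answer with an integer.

[bits: s1,s0,s2,clk]
t=0: Δ0=1110 Δ1=1111 Δ2=0111 Δ3=0001 | 3Δ
t=1: Δ0=0001 Δ1=0000 | 1Δ
t=2: Δ0=0000 Δ1=0001 Δ2=1001 Δ3=1101 Δ4=1111 | 4Δ
t=3: Δ0=1111 Δ1=1110 | 1Δ
t=4: Δ0=1110 Δ1=1111 Δ2=0111 Δ3=0001 | 3Δ
t=5: Δ0=0001 Δ1=0000 | 1Δ
t=6: Δ0=0000 Δ1=0001 Δ2=1001 Δ3=1101 Δ4=1111 | 4Δ
t=7: Δ0=1111 Δ1=1110 | 1Δ
t=8: Δ0=1110 Δ1=1111 Δ2=0111 Δ3=0001 | 3Δ
t=9: Δ0=0001 Δ1=0000 | 1Δ
t=10: Δ0=0000 Δ1=0001 Δ2=1001 Δ3=1101 Δ4=1111 | 4Δ
t=11: Δ0=1111 Δ1=1110 | 1Δ
t=12: Δ0=1110 Δ1=1111 Δ2=0111 Δ3=0001 | 3Δ
t=13: Δ0=0001 Δ1=0000 | 1Δ
t=14: Δ0=0000 Δ1=0001 Δ2=1001 Δ3=1101 Δ4=1111 | 4Δ
t=15: Δ0=1111 Δ1=1110 | 1Δ
t=16: Δ0=1110 Δ1=1111 Δ2=0111 Δ3=0001 | 3Δ

3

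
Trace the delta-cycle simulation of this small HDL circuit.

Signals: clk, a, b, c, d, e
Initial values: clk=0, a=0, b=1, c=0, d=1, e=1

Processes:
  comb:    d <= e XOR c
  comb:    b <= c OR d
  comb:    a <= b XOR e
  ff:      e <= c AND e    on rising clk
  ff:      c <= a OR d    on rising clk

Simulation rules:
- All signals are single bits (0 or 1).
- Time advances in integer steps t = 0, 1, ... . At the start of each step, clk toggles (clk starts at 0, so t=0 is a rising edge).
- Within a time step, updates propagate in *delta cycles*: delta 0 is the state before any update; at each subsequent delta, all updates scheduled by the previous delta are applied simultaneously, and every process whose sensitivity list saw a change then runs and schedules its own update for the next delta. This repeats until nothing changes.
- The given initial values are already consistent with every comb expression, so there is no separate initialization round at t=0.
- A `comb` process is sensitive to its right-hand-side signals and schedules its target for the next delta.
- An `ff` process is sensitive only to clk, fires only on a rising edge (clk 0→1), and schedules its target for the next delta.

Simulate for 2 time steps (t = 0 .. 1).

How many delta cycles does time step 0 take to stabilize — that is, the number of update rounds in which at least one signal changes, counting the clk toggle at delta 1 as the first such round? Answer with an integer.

t=0 Δ0: a=0 clk=0 c=0 d=1 b=1 e=1
  Δ1: clk:0→1
  Δ2: c:0→1, e:1→0
  Δ3: a:0→1
  (3Δ to stable)
t=1 Δ0: a=1 clk=1 c=1 d=1 b=1 e=0
  Δ1: clk:1→0
  (1Δ to stable)

3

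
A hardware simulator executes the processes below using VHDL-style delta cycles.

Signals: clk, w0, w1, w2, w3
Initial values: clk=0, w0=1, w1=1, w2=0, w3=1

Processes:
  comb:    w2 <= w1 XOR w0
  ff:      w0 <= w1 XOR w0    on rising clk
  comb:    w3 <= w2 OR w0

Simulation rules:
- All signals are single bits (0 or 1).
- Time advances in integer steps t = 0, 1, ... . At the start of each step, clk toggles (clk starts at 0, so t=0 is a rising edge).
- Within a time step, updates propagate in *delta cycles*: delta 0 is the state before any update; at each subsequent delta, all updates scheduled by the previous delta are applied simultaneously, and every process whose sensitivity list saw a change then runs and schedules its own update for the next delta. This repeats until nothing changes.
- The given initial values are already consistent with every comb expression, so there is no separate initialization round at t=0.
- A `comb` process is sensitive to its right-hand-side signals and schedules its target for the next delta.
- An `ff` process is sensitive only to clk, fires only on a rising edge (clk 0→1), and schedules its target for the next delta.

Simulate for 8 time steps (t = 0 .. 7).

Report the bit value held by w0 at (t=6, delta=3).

[bits: w0,clk,w1,w2,w3]
t=0: Δ0=10101 Δ1=11101 Δ2=01101 Δ3=01110 Δ4=01111 | 4Δ
t=1: Δ0=01111 Δ1=00111 | 1Δ
t=2: Δ0=00111 Δ1=01111 Δ2=11111 Δ3=11101 | 3Δ
t=3: Δ0=11101 Δ1=10101 | 1Δ
t=4: Δ0=10101 Δ1=11101 Δ2=01101 Δ3=01110 Δ4=01111 | 4Δ
t=5: Δ0=01111 Δ1=00111 | 1Δ
t=6: Δ0=00111 Δ1=01111 Δ2=11111 Δ3=11101 | 3Δ
t=7: Δ0=11101 Δ1=10101 | 1Δ

1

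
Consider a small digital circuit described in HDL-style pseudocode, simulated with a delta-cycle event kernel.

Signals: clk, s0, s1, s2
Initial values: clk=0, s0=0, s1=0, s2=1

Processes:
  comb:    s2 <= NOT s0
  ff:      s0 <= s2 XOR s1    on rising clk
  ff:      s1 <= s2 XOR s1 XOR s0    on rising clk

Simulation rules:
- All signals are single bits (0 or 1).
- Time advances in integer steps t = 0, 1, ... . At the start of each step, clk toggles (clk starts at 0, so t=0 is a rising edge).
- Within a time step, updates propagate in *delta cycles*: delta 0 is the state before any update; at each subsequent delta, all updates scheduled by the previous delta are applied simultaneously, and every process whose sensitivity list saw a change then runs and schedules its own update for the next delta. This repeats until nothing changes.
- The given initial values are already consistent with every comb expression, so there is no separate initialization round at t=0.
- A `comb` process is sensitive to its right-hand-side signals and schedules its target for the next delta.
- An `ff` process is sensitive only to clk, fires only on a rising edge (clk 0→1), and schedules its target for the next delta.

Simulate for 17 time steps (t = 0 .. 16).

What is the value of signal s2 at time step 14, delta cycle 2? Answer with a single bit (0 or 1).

t=0 Δ0: s2=1 clk=0 s1=0 s0=0
  Δ1: clk:0→1
  Δ2: s1:0→1, s0:0→1
  Δ3: s2:1→0
  (3Δ to stable)
t=1 Δ0: s2=0 clk=1 s1=1 s0=1
  Δ1: clk:1→0
  (1Δ to stable)
t=2 Δ0: s2=0 clk=0 s1=1 s0=1
  Δ1: clk:0→1
  Δ2: s1:1→0
  (2Δ to stable)
t=3 Δ0: s2=0 clk=1 s1=0 s0=1
  Δ1: clk:1→0
  (1Δ to stable)
t=4 Δ0: s2=0 clk=0 s1=0 s0=1
  Δ1: clk:0→1
  Δ2: s1:0→1, s0:1→0
  Δ3: s2:0→1
  (3Δ to stable)
t=5 Δ0: s2=1 clk=1 s1=1 s0=0
  Δ1: clk:1→0
  (1Δ to stable)
t=6 Δ0: s2=1 clk=0 s1=1 s0=0
  Δ1: clk:0→1
  Δ2: s1:1→0
  (2Δ to stable)
t=7 Δ0: s2=1 clk=1 s1=0 s0=0
  Δ1: clk:1→0
  (1Δ to stable)
t=8 Δ0: s2=1 clk=0 s1=0 s0=0
  Δ1: clk:0→1
  Δ2: s1:0→1, s0:0→1
  Δ3: s2:1→0
  (3Δ to stable)
t=9 Δ0: s2=0 clk=1 s1=1 s0=1
  Δ1: clk:1→0
  (1Δ to stable)
t=10 Δ0: s2=0 clk=0 s1=1 s0=1
  Δ1: clk:0→1
  Δ2: s1:1→0
  (2Δ to stable)
t=11 Δ0: s2=0 clk=1 s1=0 s0=1
  Δ1: clk:1→0
  (1Δ to stable)
t=12 Δ0: s2=0 clk=0 s1=0 s0=1
  Δ1: clk:0→1
  Δ2: s1:0→1, s0:1→0
  Δ3: s2:0→1
  (3Δ to stable)
t=13 Δ0: s2=1 clk=1 s1=1 s0=0
  Δ1: clk:1→0
  (1Δ to stable)
t=14 Δ0: s2=1 clk=0 s1=1 s0=0
  Δ1: clk:0→1
  Δ2: s1:1→0
  (2Δ to stable)
t=15 Δ0: s2=1 clk=1 s1=0 s0=0
  Δ1: clk:1→0
  (1Δ to stable)
t=16 Δ0: s2=1 clk=0 s1=0 s0=0
  Δ1: clk:0→1
  Δ2: s1:0→1, s0:0→1
  Δ3: s2:1→0
  (3Δ to stable)

1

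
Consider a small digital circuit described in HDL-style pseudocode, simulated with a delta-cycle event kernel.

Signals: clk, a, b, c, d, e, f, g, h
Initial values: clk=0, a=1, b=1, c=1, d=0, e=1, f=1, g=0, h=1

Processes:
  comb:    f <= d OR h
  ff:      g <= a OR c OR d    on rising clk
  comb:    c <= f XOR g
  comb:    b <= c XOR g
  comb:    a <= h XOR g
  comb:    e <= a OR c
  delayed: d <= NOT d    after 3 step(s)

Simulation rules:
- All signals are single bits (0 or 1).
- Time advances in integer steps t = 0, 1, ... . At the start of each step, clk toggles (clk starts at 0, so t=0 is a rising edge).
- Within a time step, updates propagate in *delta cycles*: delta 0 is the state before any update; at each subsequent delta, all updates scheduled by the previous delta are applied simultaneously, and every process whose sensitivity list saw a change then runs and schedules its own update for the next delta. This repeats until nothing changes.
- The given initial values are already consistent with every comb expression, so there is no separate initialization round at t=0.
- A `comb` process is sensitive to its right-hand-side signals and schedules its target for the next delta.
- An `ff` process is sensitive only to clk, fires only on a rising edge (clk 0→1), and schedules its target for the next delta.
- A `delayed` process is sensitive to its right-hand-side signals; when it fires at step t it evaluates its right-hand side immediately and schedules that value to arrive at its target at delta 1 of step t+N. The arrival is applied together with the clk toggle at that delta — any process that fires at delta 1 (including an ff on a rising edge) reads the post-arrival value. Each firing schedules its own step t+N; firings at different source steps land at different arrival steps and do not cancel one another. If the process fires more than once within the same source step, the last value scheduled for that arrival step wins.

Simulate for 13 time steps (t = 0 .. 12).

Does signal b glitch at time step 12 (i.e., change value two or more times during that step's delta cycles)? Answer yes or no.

yes

t0.Δ0 a=1 clk=0 f=1 c=1 b=1 h=1 d=0 e=1 g=0
t0.Δ1 a=1 clk=1 f=1 c=1 b=1 h=1 d=0 e=1 g=0
t0.Δ2 a=1 clk=1 f=1 c=1 b=1 h=1 d=0 e=1 g=1
t0.Δ3 a=0 clk=1 f=1 c=0 b=0 h=1 d=0 e=1 g=1
t0.Δ4 a=0 clk=1 f=1 c=0 b=1 h=1 d=0 e=0 g=1
t1.Δ0 a=0 clk=1 f=1 c=0 b=1 h=1 d=0 e=0 g=1
t1.Δ1 a=0 clk=0 f=1 c=0 b=1 h=1 d=0 e=0 g=1
t2.Δ0 a=0 clk=0 f=1 c=0 b=1 h=1 d=0 e=0 g=1
t2.Δ1 a=0 clk=1 f=1 c=0 b=1 h=1 d=0 e=0 g=1
t2.Δ2 a=0 clk=1 f=1 c=0 b=1 h=1 d=0 e=0 g=0
t2.Δ3 a=1 clk=1 f=1 c=1 b=0 h=1 d=0 e=0 g=0
t2.Δ4 a=1 clk=1 f=1 c=1 b=1 h=1 d=0 e=1 g=0
t3.Δ0 a=1 clk=1 f=1 c=1 b=1 h=1 d=0 e=1 g=0
t3.Δ1 a=1 clk=0 f=1 c=1 b=1 h=1 d=0 e=1 g=0
t4.Δ0 a=1 clk=0 f=1 c=1 b=1 h=1 d=0 e=1 g=0
t4.Δ1 a=1 clk=1 f=1 c=1 b=1 h=1 d=0 e=1 g=0
t4.Δ2 a=1 clk=1 f=1 c=1 b=1 h=1 d=0 e=1 g=1
t4.Δ3 a=0 clk=1 f=1 c=0 b=0 h=1 d=0 e=1 g=1
t4.Δ4 a=0 clk=1 f=1 c=0 b=1 h=1 d=0 e=0 g=1
t5.Δ0 a=0 clk=1 f=1 c=0 b=1 h=1 d=0 e=0 g=1
t5.Δ1 a=0 clk=0 f=1 c=0 b=1 h=1 d=0 e=0 g=1
t6.Δ0 a=0 clk=0 f=1 c=0 b=1 h=1 d=0 e=0 g=1
t6.Δ1 a=0 clk=1 f=1 c=0 b=1 h=1 d=0 e=0 g=1
t6.Δ2 a=0 clk=1 f=1 c=0 b=1 h=1 d=0 e=0 g=0
t6.Δ3 a=1 clk=1 f=1 c=1 b=0 h=1 d=0 e=0 g=0
t6.Δ4 a=1 clk=1 f=1 c=1 b=1 h=1 d=0 e=1 g=0
t7.Δ0 a=1 clk=1 f=1 c=1 b=1 h=1 d=0 e=1 g=0
t7.Δ1 a=1 clk=0 f=1 c=1 b=1 h=1 d=0 e=1 g=0
t8.Δ0 a=1 clk=0 f=1 c=1 b=1 h=1 d=0 e=1 g=0
t8.Δ1 a=1 clk=1 f=1 c=1 b=1 h=1 d=0 e=1 g=0
t8.Δ2 a=1 clk=1 f=1 c=1 b=1 h=1 d=0 e=1 g=1
t8.Δ3 a=0 clk=1 f=1 c=0 b=0 h=1 d=0 e=1 g=1
t8.Δ4 a=0 clk=1 f=1 c=0 b=1 h=1 d=0 e=0 g=1
t9.Δ0 a=0 clk=1 f=1 c=0 b=1 h=1 d=0 e=0 g=1
t9.Δ1 a=0 clk=0 f=1 c=0 b=1 h=1 d=0 e=0 g=1
t10.Δ0 a=0 clk=0 f=1 c=0 b=1 h=1 d=0 e=0 g=1
t10.Δ1 a=0 clk=1 f=1 c=0 b=1 h=1 d=0 e=0 g=1
t10.Δ2 a=0 clk=1 f=1 c=0 b=1 h=1 d=0 e=0 g=0
t10.Δ3 a=1 clk=1 f=1 c=1 b=0 h=1 d=0 e=0 g=0
t10.Δ4 a=1 clk=1 f=1 c=1 b=1 h=1 d=0 e=1 g=0
t11.Δ0 a=1 clk=1 f=1 c=1 b=1 h=1 d=0 e=1 g=0
t11.Δ1 a=1 clk=0 f=1 c=1 b=1 h=1 d=0 e=1 g=0
t12.Δ0 a=1 clk=0 f=1 c=1 b=1 h=1 d=0 e=1 g=0
t12.Δ1 a=1 clk=1 f=1 c=1 b=1 h=1 d=0 e=1 g=0
t12.Δ2 a=1 clk=1 f=1 c=1 b=1 h=1 d=0 e=1 g=1
t12.Δ3 a=0 clk=1 f=1 c=0 b=0 h=1 d=0 e=1 g=1
t12.Δ4 a=0 clk=1 f=1 c=0 b=1 h=1 d=0 e=0 g=1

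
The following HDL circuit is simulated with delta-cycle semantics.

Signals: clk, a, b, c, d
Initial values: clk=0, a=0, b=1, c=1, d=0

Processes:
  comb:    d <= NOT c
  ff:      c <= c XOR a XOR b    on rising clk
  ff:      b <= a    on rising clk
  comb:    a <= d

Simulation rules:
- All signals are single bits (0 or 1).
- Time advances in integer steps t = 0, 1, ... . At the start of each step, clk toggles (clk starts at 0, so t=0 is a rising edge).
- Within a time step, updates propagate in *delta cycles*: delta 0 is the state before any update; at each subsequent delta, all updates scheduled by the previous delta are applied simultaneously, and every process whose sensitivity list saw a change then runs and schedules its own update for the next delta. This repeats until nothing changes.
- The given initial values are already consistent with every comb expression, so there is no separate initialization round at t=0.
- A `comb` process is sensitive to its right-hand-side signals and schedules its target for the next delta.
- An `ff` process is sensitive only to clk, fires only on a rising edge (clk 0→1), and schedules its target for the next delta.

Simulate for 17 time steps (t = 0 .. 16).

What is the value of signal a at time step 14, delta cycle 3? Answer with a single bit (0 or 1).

1

[bits: clk,d,a,c,b]
t=0: Δ0=00011 Δ1=10011 Δ2=10000 Δ3=11000 Δ4=11100 | 4Δ
t=1: Δ0=11100 Δ1=01100 | 1Δ
t=2: Δ0=01100 Δ1=11100 Δ2=11111 Δ3=10111 Δ4=10011 | 4Δ
t=3: Δ0=10011 Δ1=00011 | 1Δ
t=4: Δ0=00011 Δ1=10011 Δ2=10000 Δ3=11000 Δ4=11100 | 4Δ
t=5: Δ0=11100 Δ1=01100 | 1Δ
t=6: Δ0=01100 Δ1=11100 Δ2=11111 Δ3=10111 Δ4=10011 | 4Δ
t=7: Δ0=10011 Δ1=00011 | 1Δ
t=8: Δ0=00011 Δ1=10011 Δ2=10000 Δ3=11000 Δ4=11100 | 4Δ
t=9: Δ0=11100 Δ1=01100 | 1Δ
t=10: Δ0=01100 Δ1=11100 Δ2=11111 Δ3=10111 Δ4=10011 | 4Δ
t=11: Δ0=10011 Δ1=00011 | 1Δ
t=12: Δ0=00011 Δ1=10011 Δ2=10000 Δ3=11000 Δ4=11100 | 4Δ
t=13: Δ0=11100 Δ1=01100 | 1Δ
t=14: Δ0=01100 Δ1=11100 Δ2=11111 Δ3=10111 Δ4=10011 | 4Δ
t=15: Δ0=10011 Δ1=00011 | 1Δ
t=16: Δ0=00011 Δ1=10011 Δ2=10000 Δ3=11000 Δ4=11100 | 4Δ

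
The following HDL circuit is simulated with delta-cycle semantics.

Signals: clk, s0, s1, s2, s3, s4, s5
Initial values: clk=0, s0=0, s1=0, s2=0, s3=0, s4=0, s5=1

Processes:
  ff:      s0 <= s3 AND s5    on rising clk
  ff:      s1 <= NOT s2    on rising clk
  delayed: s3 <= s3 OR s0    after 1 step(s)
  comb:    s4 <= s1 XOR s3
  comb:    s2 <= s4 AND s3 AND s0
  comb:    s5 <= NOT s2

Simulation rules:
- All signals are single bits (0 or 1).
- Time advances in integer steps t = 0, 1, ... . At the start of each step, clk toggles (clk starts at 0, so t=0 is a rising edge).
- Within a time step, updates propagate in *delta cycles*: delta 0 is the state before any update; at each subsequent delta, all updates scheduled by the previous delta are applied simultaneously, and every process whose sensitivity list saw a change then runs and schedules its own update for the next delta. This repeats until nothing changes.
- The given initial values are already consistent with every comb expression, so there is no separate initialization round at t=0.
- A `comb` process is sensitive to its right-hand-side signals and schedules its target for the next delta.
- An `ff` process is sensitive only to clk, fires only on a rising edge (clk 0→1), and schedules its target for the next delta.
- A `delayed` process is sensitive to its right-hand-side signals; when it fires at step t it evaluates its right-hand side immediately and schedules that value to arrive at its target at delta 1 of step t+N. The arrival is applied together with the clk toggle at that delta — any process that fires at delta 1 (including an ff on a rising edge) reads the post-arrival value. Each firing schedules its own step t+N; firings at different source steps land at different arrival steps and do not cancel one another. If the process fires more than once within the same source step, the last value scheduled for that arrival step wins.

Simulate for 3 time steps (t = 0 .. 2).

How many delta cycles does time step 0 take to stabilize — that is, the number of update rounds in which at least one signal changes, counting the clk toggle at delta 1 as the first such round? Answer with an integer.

t=0 Δ0: s1=0 s4=0 s3=0 s2=0 s0=0 clk=0 s5=1
  Δ1: clk:0→1
  Δ2: s1:0→1
  Δ3: s4:0→1
  (3Δ to stable)
t=1 Δ0: s1=1 s4=1 s3=0 s2=0 s0=0 clk=1 s5=1
  Δ1: clk:1→0
  (1Δ to stable)
t=2 Δ0: s1=1 s4=1 s3=0 s2=0 s0=0 clk=0 s5=1
  Δ1: clk:0→1
  (1Δ to stable)

3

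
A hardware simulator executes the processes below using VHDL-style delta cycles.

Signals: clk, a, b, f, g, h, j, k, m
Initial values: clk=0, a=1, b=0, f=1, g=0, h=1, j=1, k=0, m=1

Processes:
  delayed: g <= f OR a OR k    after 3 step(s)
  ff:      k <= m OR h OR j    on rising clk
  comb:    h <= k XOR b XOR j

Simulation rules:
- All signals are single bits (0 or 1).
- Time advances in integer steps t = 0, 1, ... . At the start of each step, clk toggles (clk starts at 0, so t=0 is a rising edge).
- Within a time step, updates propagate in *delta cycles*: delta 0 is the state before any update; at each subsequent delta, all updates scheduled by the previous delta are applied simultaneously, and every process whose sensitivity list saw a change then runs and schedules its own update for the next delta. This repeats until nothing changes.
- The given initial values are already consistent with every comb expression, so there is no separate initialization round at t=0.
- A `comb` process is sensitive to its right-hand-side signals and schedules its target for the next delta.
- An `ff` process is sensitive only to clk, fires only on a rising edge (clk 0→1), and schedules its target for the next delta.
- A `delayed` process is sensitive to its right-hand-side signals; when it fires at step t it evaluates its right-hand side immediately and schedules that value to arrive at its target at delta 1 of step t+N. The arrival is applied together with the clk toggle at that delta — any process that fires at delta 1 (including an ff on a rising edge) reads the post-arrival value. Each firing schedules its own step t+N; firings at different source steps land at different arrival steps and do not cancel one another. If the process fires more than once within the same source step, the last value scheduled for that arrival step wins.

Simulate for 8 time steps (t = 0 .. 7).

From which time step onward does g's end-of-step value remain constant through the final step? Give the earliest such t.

3

t=0 Δ0: g=0 h=1 m=1 b=0 j=1 f=1 a=1 k=0 clk=0
  Δ1: clk:0→1
  Δ2: k:0→1
  Δ3: h:1→0
  (3Δ to stable)
t=1 Δ0: g=0 h=0 m=1 b=0 j=1 f=1 a=1 k=1 clk=1
  Δ1: clk:1→0
  (1Δ to stable)
t=2 Δ0: g=0 h=0 m=1 b=0 j=1 f=1 a=1 k=1 clk=0
  Δ1: clk:0→1
  (1Δ to stable)
t=3 Δ0: g=0 h=0 m=1 b=0 j=1 f=1 a=1 k=1 clk=1
  Δ1: g:0→1, clk:1→0
  (1Δ to stable)
t=4 Δ0: g=1 h=0 m=1 b=0 j=1 f=1 a=1 k=1 clk=0
  Δ1: clk:0→1
  (1Δ to stable)
t=5 Δ0: g=1 h=0 m=1 b=0 j=1 f=1 a=1 k=1 clk=1
  Δ1: clk:1→0
  (1Δ to stable)
t=6 Δ0: g=1 h=0 m=1 b=0 j=1 f=1 a=1 k=1 clk=0
  Δ1: clk:0→1
  (1Δ to stable)
t=7 Δ0: g=1 h=0 m=1 b=0 j=1 f=1 a=1 k=1 clk=1
  Δ1: clk:1→0
  (1Δ to stable)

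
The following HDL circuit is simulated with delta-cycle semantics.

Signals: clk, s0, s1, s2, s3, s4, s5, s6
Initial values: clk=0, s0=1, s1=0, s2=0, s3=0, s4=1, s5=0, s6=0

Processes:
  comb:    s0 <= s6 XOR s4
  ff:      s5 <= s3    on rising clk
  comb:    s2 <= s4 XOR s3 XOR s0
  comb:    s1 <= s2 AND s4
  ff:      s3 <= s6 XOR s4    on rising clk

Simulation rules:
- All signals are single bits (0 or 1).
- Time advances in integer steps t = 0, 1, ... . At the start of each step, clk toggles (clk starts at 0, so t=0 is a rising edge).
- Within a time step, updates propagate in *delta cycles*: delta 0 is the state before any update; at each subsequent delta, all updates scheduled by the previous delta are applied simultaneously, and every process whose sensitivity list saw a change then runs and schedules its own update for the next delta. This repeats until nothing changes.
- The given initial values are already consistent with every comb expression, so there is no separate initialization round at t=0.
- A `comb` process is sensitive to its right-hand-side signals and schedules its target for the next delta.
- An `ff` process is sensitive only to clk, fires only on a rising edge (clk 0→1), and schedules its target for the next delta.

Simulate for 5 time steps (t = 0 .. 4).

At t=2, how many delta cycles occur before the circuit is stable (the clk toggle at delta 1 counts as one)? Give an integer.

t0.Δ0 s4=1 s0=1 s1=0 clk=0 s2=0 s3=0 s6=0 s5=0
t0.Δ1 s4=1 s0=1 s1=0 clk=1 s2=0 s3=0 s6=0 s5=0
t0.Δ2 s4=1 s0=1 s1=0 clk=1 s2=0 s3=1 s6=0 s5=0
t0.Δ3 s4=1 s0=1 s1=0 clk=1 s2=1 s3=1 s6=0 s5=0
t0.Δ4 s4=1 s0=1 s1=1 clk=1 s2=1 s3=1 s6=0 s5=0
t1.Δ0 s4=1 s0=1 s1=1 clk=1 s2=1 s3=1 s6=0 s5=0
t1.Δ1 s4=1 s0=1 s1=1 clk=0 s2=1 s3=1 s6=0 s5=0
t2.Δ0 s4=1 s0=1 s1=1 clk=0 s2=1 s3=1 s6=0 s5=0
t2.Δ1 s4=1 s0=1 s1=1 clk=1 s2=1 s3=1 s6=0 s5=0
t2.Δ2 s4=1 s0=1 s1=1 clk=1 s2=1 s3=1 s6=0 s5=1
t3.Δ0 s4=1 s0=1 s1=1 clk=1 s2=1 s3=1 s6=0 s5=1
t3.Δ1 s4=1 s0=1 s1=1 clk=0 s2=1 s3=1 s6=0 s5=1
t4.Δ0 s4=1 s0=1 s1=1 clk=0 s2=1 s3=1 s6=0 s5=1
t4.Δ1 s4=1 s0=1 s1=1 clk=1 s2=1 s3=1 s6=0 s5=1

2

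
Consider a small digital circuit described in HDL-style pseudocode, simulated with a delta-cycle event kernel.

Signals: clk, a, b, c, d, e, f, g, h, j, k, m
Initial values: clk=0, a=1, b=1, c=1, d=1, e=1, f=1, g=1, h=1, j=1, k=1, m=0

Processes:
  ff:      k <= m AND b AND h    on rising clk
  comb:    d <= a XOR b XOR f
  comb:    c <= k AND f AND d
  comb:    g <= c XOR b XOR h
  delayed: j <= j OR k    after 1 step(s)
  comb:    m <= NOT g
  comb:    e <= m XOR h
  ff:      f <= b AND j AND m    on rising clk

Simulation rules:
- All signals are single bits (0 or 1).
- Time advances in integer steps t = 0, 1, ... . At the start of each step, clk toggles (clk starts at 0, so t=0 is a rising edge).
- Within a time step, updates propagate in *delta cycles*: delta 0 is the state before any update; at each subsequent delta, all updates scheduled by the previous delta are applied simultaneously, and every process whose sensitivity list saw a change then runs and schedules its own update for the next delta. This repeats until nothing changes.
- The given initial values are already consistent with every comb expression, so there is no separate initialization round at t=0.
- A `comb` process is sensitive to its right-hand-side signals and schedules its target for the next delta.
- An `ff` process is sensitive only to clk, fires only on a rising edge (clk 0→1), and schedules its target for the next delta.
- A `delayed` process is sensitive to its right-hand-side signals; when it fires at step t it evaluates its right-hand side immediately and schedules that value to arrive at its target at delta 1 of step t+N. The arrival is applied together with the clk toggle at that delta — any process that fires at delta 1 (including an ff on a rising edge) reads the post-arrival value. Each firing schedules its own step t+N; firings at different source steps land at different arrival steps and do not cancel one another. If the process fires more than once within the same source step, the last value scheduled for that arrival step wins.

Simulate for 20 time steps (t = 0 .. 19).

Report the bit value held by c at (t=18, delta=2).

[bits: d,b,m,a,e,g,j,h,k,f,clk,c]
t=0: Δ0=110111111101 Δ1=110111111111 Δ2=110111110011 Δ3=010111110010 Δ4=010110110010 Δ5=011110110010 Δ6=011100110010 | 6Δ
t=1: Δ0=011100110010 Δ1=011100110000 | 1Δ
t=2: Δ0=011100110000 Δ1=011100110010 Δ2=011100111110 Δ3=111100111110 Δ4=111100111111 Δ5=111101111111 Δ6=110101111111 Δ7=110111111111 | 7Δ
t=3: Δ0=110111111111 Δ1=110111111101 | 1Δ
t=4: Δ0=110111111101 Δ1=110111111111 Δ2=110111110011 Δ3=010111110010 Δ4=010110110010 Δ5=011110110010 Δ6=011100110010 | 6Δ
t=5: Δ0=011100110010 Δ1=011100110000 | 1Δ
t=6: Δ0=011100110000 Δ1=011100110010 Δ2=011100111110 Δ3=111100111110 Δ4=111100111111 Δ5=111101111111 Δ6=110101111111 Δ7=110111111111 | 7Δ
t=7: Δ0=110111111111 Δ1=110111111101 | 1Δ
t=8: Δ0=110111111101 Δ1=110111111111 Δ2=110111110011 Δ3=010111110010 Δ4=010110110010 Δ5=011110110010 Δ6=011100110010 | 6Δ
t=9: Δ0=011100110010 Δ1=011100110000 | 1Δ
t=10: Δ0=011100110000 Δ1=011100110010 Δ2=011100111110 Δ3=111100111110 Δ4=111100111111 Δ5=111101111111 Δ6=110101111111 Δ7=110111111111 | 7Δ
t=11: Δ0=110111111111 Δ1=110111111101 | 1Δ
t=12: Δ0=110111111101 Δ1=110111111111 Δ2=110111110011 Δ3=010111110010 Δ4=010110110010 Δ5=011110110010 Δ6=011100110010 | 6Δ
t=13: Δ0=011100110010 Δ1=011100110000 | 1Δ
t=14: Δ0=011100110000 Δ1=011100110010 Δ2=011100111110 Δ3=111100111110 Δ4=111100111111 Δ5=111101111111 Δ6=110101111111 Δ7=110111111111 | 7Δ
t=15: Δ0=110111111111 Δ1=110111111101 | 1Δ
t=16: Δ0=110111111101 Δ1=110111111111 Δ2=110111110011 Δ3=010111110010 Δ4=010110110010 Δ5=011110110010 Δ6=011100110010 | 6Δ
t=17: Δ0=011100110010 Δ1=011100110000 | 1Δ
t=18: Δ0=011100110000 Δ1=011100110010 Δ2=011100111110 Δ3=111100111110 Δ4=111100111111 Δ5=111101111111 Δ6=110101111111 Δ7=110111111111 | 7Δ
t=19: Δ0=110111111111 Δ1=110111111101 | 1Δ

0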